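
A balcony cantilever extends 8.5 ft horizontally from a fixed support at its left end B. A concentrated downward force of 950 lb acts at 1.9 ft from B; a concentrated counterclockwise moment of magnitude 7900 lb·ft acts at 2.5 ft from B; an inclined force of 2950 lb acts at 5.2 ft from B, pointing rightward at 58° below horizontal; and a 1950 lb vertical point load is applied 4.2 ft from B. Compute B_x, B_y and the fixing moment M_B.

ΣF_x = 0: B_x + 2950·cos58° = 0 → B_x = -1563 lb.
ΣF_y = 0: B_y − 950 − 2950·sin58° − 1950 = 0 → B_y = 5402 lb.
ΣM about B: M_B − 950·1.9 + 7900 − 2950·sin58°·5.2 − 1950·4.2 = 0 → M_B = 15100 lb·ft.

B_x = -1563 lb, B_y = 5402 lb, M_B = 15100 lb·ft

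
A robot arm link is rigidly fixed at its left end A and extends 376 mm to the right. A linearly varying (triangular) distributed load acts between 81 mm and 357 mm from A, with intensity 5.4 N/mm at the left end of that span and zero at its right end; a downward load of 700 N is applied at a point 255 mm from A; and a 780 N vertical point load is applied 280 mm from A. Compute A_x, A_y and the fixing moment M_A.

Resultant of the triangular load: ½ × 5.4 × 276 = 745.2 N, acting at 173 mm from A (one-third of the span from the peak).
ΣF_x = 0: A_x = 0.
ΣF_y = 0: A_y − ½·5.4·276 − 700 − 780 = 0 → A_y = 2225 N.
ΣM about A: M_A − (½·5.4·276)·173 − 700·255 − 780·280 = 0 → M_A = 525800 N·mm.

A_x = 0, A_y = 2225 N, M_A = 525800 N·mm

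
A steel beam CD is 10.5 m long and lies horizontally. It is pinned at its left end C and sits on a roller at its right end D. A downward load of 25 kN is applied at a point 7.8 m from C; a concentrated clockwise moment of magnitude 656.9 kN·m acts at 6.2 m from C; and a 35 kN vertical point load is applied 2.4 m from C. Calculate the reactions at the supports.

C_x = 0, C_y = -29.13 kN, D_y = 89.13 kN

ΣM about C: D_y·10.5 − 25·7.8 − 656.9 − 35·2.4 = 0 → D_y = 935.9/10.5 = 89.1333 ≈ 89.13 kN.
ΣF_y = 0: C_y + 89.1333 − 25 − 35 = 0 → C_y = -29.13 kN.
ΣF_x = 0: no horizontal applied forces, so C_x = 0.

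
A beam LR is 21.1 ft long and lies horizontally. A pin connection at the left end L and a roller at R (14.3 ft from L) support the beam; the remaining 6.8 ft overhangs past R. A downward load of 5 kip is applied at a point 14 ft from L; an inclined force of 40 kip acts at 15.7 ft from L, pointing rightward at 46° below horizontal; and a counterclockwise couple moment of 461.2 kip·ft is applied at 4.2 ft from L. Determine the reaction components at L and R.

Moments about L: R_y·14.3 − 5·14 − 40·sin46°·15.7 + 461.2 = 0 → R_y = 60.5454/14.3 = 4.23394 ≈ 4.234 kip.
ΣF_y = 0: L_y + 4.23394 − 5 − 40·sin46° = 0 → L_y = 29.54 kip.
ΣF_x = 0: L_x + 40·cos46° = 0 → L_x = -27.79 kip.

L_x = -27.79 kip, L_y = 29.54 kip, R_y = 4.234 kip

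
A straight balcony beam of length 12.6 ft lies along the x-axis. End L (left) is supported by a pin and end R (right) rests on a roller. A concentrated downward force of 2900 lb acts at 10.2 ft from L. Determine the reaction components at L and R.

L_x = 0, L_y = 552.4 lb, R_y = 2348 lb

Taking moments about L: R_y·12.6 − 2900·10.2 = 0 → R_y = 29580/12.6 = 2347.62 ≈ 2348 lb.
ΣF_y = 0: L_y + 2347.62 − 2900 = 0 → L_y = 552.4 lb.
ΣF_x = 0: no horizontal applied forces, so L_x = 0.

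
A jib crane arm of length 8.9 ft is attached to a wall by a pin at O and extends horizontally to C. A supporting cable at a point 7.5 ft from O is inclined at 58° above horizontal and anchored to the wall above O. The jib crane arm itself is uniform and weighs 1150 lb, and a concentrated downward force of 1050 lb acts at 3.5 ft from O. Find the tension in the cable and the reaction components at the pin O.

T = 1382 lb, O_x = 732.6 lb, O_y = 1028 lb

ΣM about O: T·sin58°·7.5 − 1150·4.45 − 1050·3.5 = 0 → T = 8792.5/(7.5·0.848048) = 1382.39 ≈ 1382 lb.
ΣF_x = 0: O_x − T·cos58° = 0 → O_x = 1382.39 × 0.529919 = 732.6 lb.
ΣF_y = 0: O_y + T·sin58° − 1150 − 1050 = 0 → O_y = 2200 − 1382.39 × 0.848048 = 1028 lb.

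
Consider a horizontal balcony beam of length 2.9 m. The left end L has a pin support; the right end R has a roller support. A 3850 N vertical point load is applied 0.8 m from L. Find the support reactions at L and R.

L_x = 0, L_y = 2788 N, R_y = 1062 N

Moments about L: R_y·2.9 − 3850·0.8 = 0 → R_y = 3080/2.9 = 1062.07 ≈ 1062 N.
ΣF_y = 0: L_y + 1062.07 − 3850 = 0 → L_y = 2788 N.
ΣF_x = 0: no horizontal applied forces, so L_x = 0.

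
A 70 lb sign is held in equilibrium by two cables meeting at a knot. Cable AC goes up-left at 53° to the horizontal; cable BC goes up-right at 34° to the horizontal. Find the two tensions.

ΣF_x = 0: −T_AC·cos53° + T_BC·cos34° = 0 → T_BC = 0.72592·T_AC.
ΣF_y = 0: T_AC·sin53° + T_BC·sin34° = 70.
Substitute: T_AC·(0.798636 + 0.72592·0.559193) = 70 → T_AC = 58.1122 ≈ 58.11 lb.
Then T_BC = 0.72592 × 58.1122 = 42.18 lb.

T_AC = 58.11 lb, T_BC = 42.18 lb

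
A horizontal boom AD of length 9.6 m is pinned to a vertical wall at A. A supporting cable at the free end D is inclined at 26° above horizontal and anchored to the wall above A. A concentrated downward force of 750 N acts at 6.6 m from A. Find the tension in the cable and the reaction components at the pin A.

ΣM about A: T·sin26°·9.6 − 750·6.6 = 0 → T = 4950/(9.6·0.438371) = 1176.23 ≈ 1176 N.
ΣF_x = 0: A_x − T·cos26° = 0 → A_x = 1176.23 × 0.898794 = 1057 N.
ΣF_y = 0: A_y + T·sin26° − 750 = 0 → A_y = 750 − 1176.23 × 0.438371 = 234.4 N.

T = 1176 N, A_x = 1057 N, A_y = 234.4 N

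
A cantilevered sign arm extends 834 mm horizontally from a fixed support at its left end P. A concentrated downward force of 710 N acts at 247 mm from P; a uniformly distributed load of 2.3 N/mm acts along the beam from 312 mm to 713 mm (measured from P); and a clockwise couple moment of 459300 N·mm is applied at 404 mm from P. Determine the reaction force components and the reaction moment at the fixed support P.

P_x = 0, P_y = 1632 N, M_P = 1107000 N·mm

Resultant of the distributed load: 2.3 × 401 = 922.3 N at 512.5 mm from P.
ΣF_x = 0: P_x = 0.
ΣF_y = 0: P_y − 710 − 2.3·401 = 0 → P_y = 1632 N.
ΣM about P: M_P − 710·247 − (2.3·401)·512.5 − 459300 = 0 → M_P = 1107000 N·mm.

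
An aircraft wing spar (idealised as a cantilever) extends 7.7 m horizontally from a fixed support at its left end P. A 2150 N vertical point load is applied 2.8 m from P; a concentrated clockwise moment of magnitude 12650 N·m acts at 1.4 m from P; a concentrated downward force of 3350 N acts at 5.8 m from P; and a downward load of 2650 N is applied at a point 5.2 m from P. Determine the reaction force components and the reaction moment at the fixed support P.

P_x = 0, P_y = 8150 N, M_P = 51880 N·m

ΣF_x = 0: P_x = 0.
ΣF_y = 0: P_y − 2150 − 3350 − 2650 = 0 → P_y = 8150 N.
ΣM about P: M_P − 2150·2.8 − 12650 − 3350·5.8 − 2650·5.2 = 0 → M_P = 51880 N·m.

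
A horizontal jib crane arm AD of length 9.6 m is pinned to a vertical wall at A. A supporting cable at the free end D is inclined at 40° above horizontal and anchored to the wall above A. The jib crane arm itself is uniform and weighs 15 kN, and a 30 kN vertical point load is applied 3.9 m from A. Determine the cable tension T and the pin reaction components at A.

T = 30.63 kN, A_x = 23.46 kN, A_y = 25.31 kN

ΣM about A: T·sin40°·9.6 − 15·4.8 − 30·3.9 = 0 → T = 189/(9.6·0.642788) = 30.6283 ≈ 30.63 kN.
ΣF_x = 0: A_x − T·cos40° = 0 → A_x = 30.6283 × 0.766044 = 23.46 kN.
ΣF_y = 0: A_y + T·sin40° − 15 − 30 = 0 → A_y = 45 − 30.6283 × 0.642788 = 25.31 kN.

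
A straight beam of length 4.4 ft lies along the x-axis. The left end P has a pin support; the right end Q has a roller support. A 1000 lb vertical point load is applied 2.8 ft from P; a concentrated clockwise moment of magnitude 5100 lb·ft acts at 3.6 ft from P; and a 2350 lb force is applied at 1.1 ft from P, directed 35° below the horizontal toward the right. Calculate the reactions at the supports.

P_x = -1925 lb, P_y = 215.5 lb, Q_y = 2132 lb

ΣM about P: Q_y·4.4 − 1000·2.8 − 5100 − 2350·sin35°·1.1 = 0 → Q_y = 9382.7/4.4 = 2132.43 ≈ 2132 lb.
ΣF_y = 0: P_y + 2132.43 − 1000 − 2350·sin35° = 0 → P_y = 215.5 lb.
ΣF_x = 0: P_x + 2350·cos35° = 0 → P_x = -1925 lb.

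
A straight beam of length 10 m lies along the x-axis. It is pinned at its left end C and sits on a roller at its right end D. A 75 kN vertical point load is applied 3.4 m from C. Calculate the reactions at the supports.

Moments about C: D_y·10 − 75·3.4 = 0 → D_y = 255/10 = 25.50 kN.
ΣF_y = 0: C_y + 25.5 − 75 = 0 → C_y = 49.50 kN.
ΣF_x = 0: no horizontal applied forces, so C_x = 0.

C_x = 0, C_y = 49.50 kN, D_y = 25.50 kN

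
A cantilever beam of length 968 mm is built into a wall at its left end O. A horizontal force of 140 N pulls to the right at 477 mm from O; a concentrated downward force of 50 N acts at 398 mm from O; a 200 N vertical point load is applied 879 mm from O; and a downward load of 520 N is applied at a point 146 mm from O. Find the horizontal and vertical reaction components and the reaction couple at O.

O_x = -140.0 N, O_y = 770.0 N, M_O = 271600 N·mm

ΣF_x = 0: O_x + 140 = 0 → O_x = -140.0 N.
ΣF_y = 0: O_y − 50 − 200 − 520 = 0 → O_y = 770.0 N.
ΣM about O: M_O − 50·398 − 200·879 − 520·146 = 0 → M_O = 271600 N·mm.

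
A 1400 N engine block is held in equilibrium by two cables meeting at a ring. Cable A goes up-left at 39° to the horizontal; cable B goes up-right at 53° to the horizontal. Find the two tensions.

T_A = 843.1 N, T_B = 1089 N

ΣF_x = 0: −T_A·cos39° + T_B·cos53° = 0 → T_B = 1.29134·T_A.
ΣF_y = 0: T_A·sin39° + T_B·sin53° = 1400.
Substitute: T_A·(0.62932 + 1.29134·0.798636) = 1400 → T_A = 843.053 ≈ 843.1 N.
Then T_B = 1.29134 × 843.053 = 1089 N.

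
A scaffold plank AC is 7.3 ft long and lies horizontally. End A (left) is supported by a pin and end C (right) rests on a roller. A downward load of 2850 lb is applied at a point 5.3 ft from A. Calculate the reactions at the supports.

Moments about A: C_y·7.3 − 2850·5.3 = 0 → C_y = 15105/7.3 = 2069.18 ≈ 2069 lb.
ΣF_y = 0: A_y + 2069.18 − 2850 = 0 → A_y = 780.8 lb.
ΣF_x = 0: no horizontal applied forces, so A_x = 0.

A_x = 0, A_y = 780.8 lb, C_y = 2069 lb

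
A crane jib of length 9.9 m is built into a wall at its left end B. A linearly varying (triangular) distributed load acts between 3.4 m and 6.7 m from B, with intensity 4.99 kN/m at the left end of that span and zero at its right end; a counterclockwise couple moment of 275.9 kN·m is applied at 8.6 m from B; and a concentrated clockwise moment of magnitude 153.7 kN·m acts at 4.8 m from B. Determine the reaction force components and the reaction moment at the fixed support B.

B_x = 0, B_y = 8.234 kN, M_B = -85.15 kN·m

Resultant of the triangular load: ½ × 4.99 × 3.3 = 8.2335 kN, acting at 4.5 m from B (one-third of the span from the peak).
ΣF_x = 0: B_x = 0.
ΣF_y = 0: B_y − ½·4.99·3.3 = 0 → B_y = 8.234 kN.
ΣM about B: M_B − (½·4.99·3.3)·4.5 + 275.9 − 153.7 = 0 → M_B = -85.15 kN·m.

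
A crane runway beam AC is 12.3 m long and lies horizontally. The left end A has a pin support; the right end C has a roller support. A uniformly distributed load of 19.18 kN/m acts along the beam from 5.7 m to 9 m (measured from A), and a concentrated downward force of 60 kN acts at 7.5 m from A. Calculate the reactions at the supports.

A_x = 0, A_y = 48.89 kN, C_y = 74.41 kN

Resultant of the distributed load: 19.18 × 3.3 = 63.294 kN at 7.35 m from A.
ΣM about A: C_y·12.3 − (19.18·3.3)·7.35 − 60·7.5 = 0 → C_y = 915.2109/12.3 = 74.4074 ≈ 74.41 kN.
ΣF_y = 0: A_y + 74.4074 − 19.18·3.3 − 60 = 0 → A_y = 48.89 kN.
ΣF_x = 0: no horizontal applied forces, so A_x = 0.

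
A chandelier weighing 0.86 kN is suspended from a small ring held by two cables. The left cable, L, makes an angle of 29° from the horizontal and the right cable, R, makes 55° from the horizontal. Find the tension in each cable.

ΣF_x = 0: −T_L·cos29° + T_R·cos55° = 0 → T_R = 1.52485·T_L.
ΣF_y = 0: T_L·sin29° + T_R·sin55° = 0.86.
Substitute: T_L·(0.48481 + 1.52485·0.819152) = 0.86 → T_L = 0.495993 ≈ 0.4960 kN.
Then T_R = 1.52485 × 0.495993 = 0.7563 kN.

T_L = 0.4960 kN, T_R = 0.7563 kN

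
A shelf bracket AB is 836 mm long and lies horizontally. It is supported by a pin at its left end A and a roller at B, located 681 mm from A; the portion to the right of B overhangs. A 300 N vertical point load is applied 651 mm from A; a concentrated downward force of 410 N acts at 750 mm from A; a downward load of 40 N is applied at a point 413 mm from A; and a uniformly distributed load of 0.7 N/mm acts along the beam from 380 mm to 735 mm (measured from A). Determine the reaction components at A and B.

A_x = 0, A_y = 32.48 N, B_y = 966.0 N

Resultant of the distributed load: 0.7 × 355 = 248.5 N at 557.5 mm from A.
Moments about A: B_y·681 − 300·651 − 410·750 − 40·413 − (0.7·355)·557.5 = 0 → B_y = 657858.75/681 = 966.019 ≈ 966.0 N.
ΣF_y = 0: A_y + 966.019 − 300 − 410 − 40 − 0.7·355 = 0 → A_y = 32.48 N.
ΣF_x = 0: no horizontal applied forces, so A_x = 0.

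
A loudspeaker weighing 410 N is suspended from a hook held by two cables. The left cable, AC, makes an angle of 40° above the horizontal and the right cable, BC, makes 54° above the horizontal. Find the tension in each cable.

ΣF_x = 0: −T_AC·cos40° + T_BC·cos54° = 0 → T_BC = 1.30327·T_AC.
ΣF_y = 0: T_AC·sin40° + T_BC·sin54° = 410.
Substitute: T_AC·(0.642788 + 1.30327·0.809017) = 410 → T_AC = 241.581 ≈ 241.6 N.
Then T_BC = 1.30327 × 241.581 = 314.8 N.

T_AC = 241.6 N, T_BC = 314.8 N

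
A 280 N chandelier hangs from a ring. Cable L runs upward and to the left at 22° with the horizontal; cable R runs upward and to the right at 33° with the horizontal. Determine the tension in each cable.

ΣF_x = 0: −T_L·cos22° + T_R·cos33° = 0 → T_R = 1.10554·T_L.
ΣF_y = 0: T_L·sin22° + T_R·sin33° = 280.
Substitute: T_L·(0.374607 + 1.10554·0.544639) = 280 → T_L = 286.672 ≈ 286.7 N.
Then T_R = 1.10554 × 286.672 = 316.9 N.

T_L = 286.7 N, T_R = 316.9 N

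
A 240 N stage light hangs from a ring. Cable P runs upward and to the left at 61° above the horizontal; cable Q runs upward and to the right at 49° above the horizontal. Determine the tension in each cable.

ΣF_x = 0: −T_P·cos61° + T_Q·cos49° = 0 → T_Q = 0.738973·T_P.
ΣF_y = 0: T_P·sin61° + T_Q·sin49° = 240.
Substitute: T_P·(0.87462 + 0.738973·0.75471) = 240 → T_P = 167.559 ≈ 167.6 N.
Then T_Q = 0.738973 × 167.559 = 123.8 N.

T_P = 167.6 N, T_Q = 123.8 N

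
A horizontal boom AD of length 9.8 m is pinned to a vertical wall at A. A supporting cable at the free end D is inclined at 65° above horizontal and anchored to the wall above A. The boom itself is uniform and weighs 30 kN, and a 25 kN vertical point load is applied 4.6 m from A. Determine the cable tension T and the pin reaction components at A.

T = 29.50 kN, A_x = 12.47 kN, A_y = 28.27 kN

ΣM about A: T·sin65°·9.8 − 30·4.9 − 25·4.6 = 0 → T = 262/(9.8·0.906308) = 29.4985 ≈ 29.50 kN.
ΣF_x = 0: A_x − T·cos65° = 0 → A_x = 29.4985 × 0.422618 = 12.47 kN.
ΣF_y = 0: A_y + T·sin65° − 30 − 25 = 0 → A_y = 55 − 29.4985 × 0.906308 = 28.27 kN.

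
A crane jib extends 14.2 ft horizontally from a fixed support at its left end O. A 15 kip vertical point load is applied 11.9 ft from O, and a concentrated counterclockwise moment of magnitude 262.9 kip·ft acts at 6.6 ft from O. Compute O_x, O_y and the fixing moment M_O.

ΣF_x = 0: O_x = 0.
ΣF_y = 0: O_y − 15 = 0 → O_y = 15.00 kip.
ΣM about O: M_O − 15·11.9 + 262.9 = 0 → M_O = -84.40 kip·ft.

O_x = 0, O_y = 15.00 kip, M_O = -84.40 kip·ft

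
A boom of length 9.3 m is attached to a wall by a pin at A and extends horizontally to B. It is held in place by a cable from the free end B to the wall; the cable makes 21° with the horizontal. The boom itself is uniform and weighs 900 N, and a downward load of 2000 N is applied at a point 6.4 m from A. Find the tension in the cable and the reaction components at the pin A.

ΣM about A: T·sin21°·9.3 − 900·4.65 − 2000·6.4 = 0 → T = 16985/(9.3·0.358368) = 5096.28 ≈ 5096 N.
ΣF_x = 0: A_x − T·cos21° = 0 → A_x = 5096.28 × 0.93358 = 4758 N.
ΣF_y = 0: A_y + T·sin21° − 900 − 2000 = 0 → A_y = 2900 − 5096.28 × 0.358368 = 1074 N.

T = 5096 N, A_x = 4758 N, A_y = 1074 N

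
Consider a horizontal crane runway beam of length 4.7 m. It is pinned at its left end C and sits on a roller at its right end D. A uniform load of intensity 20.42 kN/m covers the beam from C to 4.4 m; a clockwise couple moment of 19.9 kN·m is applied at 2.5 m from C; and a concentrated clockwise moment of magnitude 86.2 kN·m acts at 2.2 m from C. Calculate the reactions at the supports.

C_x = 0, C_y = 25.22 kN, D_y = 64.63 kN

Resultant of the distributed load: 20.42 × 4.4 = 89.848 kN at 2.2 m from C.
Taking moments about C: D_y·4.7 − (20.42·4.4)·2.2 − 19.9 − 86.2 = 0 → D_y = 303.7656/4.7 = 64.631 ≈ 64.63 kN.
ΣF_y = 0: C_y + 64.631 − 20.42·4.4 = 0 → C_y = 25.22 kN.
ΣF_x = 0: no horizontal applied forces, so C_x = 0.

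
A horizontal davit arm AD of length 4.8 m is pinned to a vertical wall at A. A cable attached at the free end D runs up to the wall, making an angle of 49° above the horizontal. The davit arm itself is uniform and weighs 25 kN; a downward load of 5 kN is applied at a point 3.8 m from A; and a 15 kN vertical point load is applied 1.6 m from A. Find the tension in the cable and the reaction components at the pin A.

T = 28.43 kN, A_x = 18.65 kN, A_y = 23.54 kN

ΣM about A: T·sin49°·4.8 − 25·2.4 − 5·3.8 − 15·1.6 = 0 → T = 103/(4.8·0.75471) = 28.4326 ≈ 28.43 kN.
ΣF_x = 0: A_x − T·cos49° = 0 → A_x = 28.4326 × 0.656059 = 18.65 kN.
ΣF_y = 0: A_y + T·sin49° − 25 − 5 − 15 = 0 → A_y = 45 − 28.4326 × 0.75471 = 23.54 kN.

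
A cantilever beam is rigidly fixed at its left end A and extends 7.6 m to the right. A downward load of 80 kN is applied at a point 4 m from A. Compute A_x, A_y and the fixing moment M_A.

A_x = 0, A_y = 80.00 kN, M_A = 320.0 kN·m

ΣF_x = 0: A_x = 0.
ΣF_y = 0: A_y − 80 = 0 → A_y = 80.00 kN.
ΣM about A: M_A − 80·4 = 0 → M_A = 320.0 kN·m.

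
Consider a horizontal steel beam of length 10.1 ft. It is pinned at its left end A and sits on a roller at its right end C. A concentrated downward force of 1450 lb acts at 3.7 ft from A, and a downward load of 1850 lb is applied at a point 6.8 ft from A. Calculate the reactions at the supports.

ΣM about A: C_y·10.1 − 1450·3.7 − 1850·6.8 = 0 → C_y = 17945/10.1 = 1776.73 ≈ 1777 lb.
ΣF_y = 0: A_y + 1776.73 − 1450 − 1850 = 0 → A_y = 1523 lb.
ΣF_x = 0: no horizontal applied forces, so A_x = 0.

A_x = 0, A_y = 1523 lb, C_y = 1777 lb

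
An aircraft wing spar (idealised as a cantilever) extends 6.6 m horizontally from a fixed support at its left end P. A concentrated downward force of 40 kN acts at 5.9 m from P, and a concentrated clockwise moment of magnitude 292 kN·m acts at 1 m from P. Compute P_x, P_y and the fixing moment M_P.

P_x = 0, P_y = 40.00 kN, M_P = 528.0 kN·m

ΣF_x = 0: P_x = 0.
ΣF_y = 0: P_y − 40 = 0 → P_y = 40.00 kN.
ΣM about P: M_P − 40·5.9 − 292 = 0 → M_P = 528.0 kN·m.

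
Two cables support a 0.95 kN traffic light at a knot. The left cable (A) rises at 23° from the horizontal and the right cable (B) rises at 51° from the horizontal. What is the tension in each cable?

T_A = 0.6219 kN, T_B = 0.9097 kN

ΣF_x = 0: −T_A·cos23° + T_B·cos51° = 0 → T_B = 1.4627·T_A.
ΣF_y = 0: T_A·sin23° + T_B·sin51° = 0.95.
Substitute: T_A·(0.390731 + 1.4627·0.777146) = 0.95 → T_A = 0.621947 ≈ 0.6219 kN.
Then T_B = 1.4627 × 0.621947 = 0.9097 kN.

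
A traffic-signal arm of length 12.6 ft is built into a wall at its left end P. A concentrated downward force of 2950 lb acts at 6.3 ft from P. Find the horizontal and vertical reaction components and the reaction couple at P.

P_x = 0, P_y = 2950 lb, M_P = 18580 lb·ft

ΣF_x = 0: P_x = 0.
ΣF_y = 0: P_y − 2950 = 0 → P_y = 2950 lb.
ΣM about P: M_P − 2950·6.3 = 0 → M_P = 18580 lb·ft.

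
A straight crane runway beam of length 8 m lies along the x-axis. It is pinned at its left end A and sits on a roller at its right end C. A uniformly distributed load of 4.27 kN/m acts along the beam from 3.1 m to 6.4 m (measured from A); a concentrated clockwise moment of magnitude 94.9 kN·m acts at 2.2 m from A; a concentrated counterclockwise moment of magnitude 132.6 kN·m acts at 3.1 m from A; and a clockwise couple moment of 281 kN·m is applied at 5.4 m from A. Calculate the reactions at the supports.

A_x = 0, A_y = -24.69 kN, C_y = 38.78 kN

Resultant of the distributed load: 4.27 × 3.3 = 14.091 kN at 4.75 m from A.
Taking moments about A: C_y·8 − (4.27·3.3)·4.75 − 94.9 + 132.6 − 281 = 0 → C_y = 310.23225/8 = 38.779 ≈ 38.78 kN.
ΣF_y = 0: A_y + 38.779 − 4.27·3.3 = 0 → A_y = -24.69 kN.
ΣF_x = 0: no horizontal applied forces, so A_x = 0.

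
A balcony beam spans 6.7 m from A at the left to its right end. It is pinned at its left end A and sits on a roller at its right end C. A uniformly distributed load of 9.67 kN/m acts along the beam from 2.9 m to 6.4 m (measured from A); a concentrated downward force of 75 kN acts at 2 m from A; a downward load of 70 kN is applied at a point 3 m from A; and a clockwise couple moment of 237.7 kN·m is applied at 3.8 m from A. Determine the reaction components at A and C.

A_x = 0, A_y = 66.15 kN, C_y = 112.7 kN

Resultant of the distributed load: 9.67 × 3.5 = 33.845 kN at 4.65 m from A.
Moments about A: C_y·6.7 − (9.67·3.5)·4.65 − 75·2 − 70·3 − 237.7 = 0 → C_y = 755.07925/6.7 = 112.698 ≈ 112.7 kN.
ΣF_y = 0: A_y + 112.698 − 9.67·3.5 − 75 − 70 = 0 → A_y = 66.15 kN.
ΣF_x = 0: no horizontal applied forces, so A_x = 0.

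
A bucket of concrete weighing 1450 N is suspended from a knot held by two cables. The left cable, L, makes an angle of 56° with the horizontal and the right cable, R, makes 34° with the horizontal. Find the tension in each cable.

T_L = 1202 N, T_R = 810.8 N

ΣF_x = 0: −T_L·cos56° + T_R·cos34° = 0 → T_R = 0.674509·T_L.
ΣF_y = 0: T_L·sin56° + T_R·sin34° = 1450.
Substitute: T_L·(0.829038 + 0.674509·0.559193) = 1450 → T_L = 1202.1 ≈ 1202 N.
Then T_R = 0.674509 × 1202.1 = 810.8 N.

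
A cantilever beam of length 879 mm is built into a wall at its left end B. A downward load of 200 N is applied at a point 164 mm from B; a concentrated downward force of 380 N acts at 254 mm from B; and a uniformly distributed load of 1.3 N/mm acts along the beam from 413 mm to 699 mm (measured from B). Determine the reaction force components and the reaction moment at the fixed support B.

Resultant of the distributed load: 1.3 × 286 = 371.8 N at 556 mm from B.
ΣF_x = 0: B_x = 0.
ΣF_y = 0: B_y − 200 − 380 − 1.3·286 = 0 → B_y = 951.8 N.
ΣM about B: M_B − 200·164 − 380·254 − (1.3·286)·556 = 0 → M_B = 336000 N·mm.

B_x = 0, B_y = 951.8 N, M_B = 336000 N·mm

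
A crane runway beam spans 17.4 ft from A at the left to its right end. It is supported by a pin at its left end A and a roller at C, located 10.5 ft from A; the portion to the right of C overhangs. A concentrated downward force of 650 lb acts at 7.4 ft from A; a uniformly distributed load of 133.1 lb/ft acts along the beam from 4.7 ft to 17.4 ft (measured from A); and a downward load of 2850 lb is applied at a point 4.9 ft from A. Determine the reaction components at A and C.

Resultant of the distributed load: 133.1 × 12.7 = 1690.37 lb at 11.05 ft from A.
ΣM about A: C_y·10.5 − 650·7.4 − (133.1·12.7)·11.05 − 2850·4.9 = 0 → C_y = 37453.5885/10.5 = 3567.01 ≈ 3567 lb.
ΣF_y = 0: A_y + 3567.01 − 650 − 133.1·12.7 − 2850 = 0 → A_y = 1623 lb.
ΣF_x = 0: no horizontal applied forces, so A_x = 0.

A_x = 0, A_y = 1623 lb, C_y = 3567 lb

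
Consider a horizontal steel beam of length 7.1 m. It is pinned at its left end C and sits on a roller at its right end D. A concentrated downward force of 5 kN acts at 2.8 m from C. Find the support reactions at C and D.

C_x = 0, C_y = 3.028 kN, D_y = 1.972 kN

Moments about C: D_y·7.1 − 5·2.8 = 0 → D_y = 14/7.1 = 1.97183 ≈ 1.972 kN.
ΣF_y = 0: C_y + 1.97183 − 5 = 0 → C_y = 3.028 kN.
ΣF_x = 0: no horizontal applied forces, so C_x = 0.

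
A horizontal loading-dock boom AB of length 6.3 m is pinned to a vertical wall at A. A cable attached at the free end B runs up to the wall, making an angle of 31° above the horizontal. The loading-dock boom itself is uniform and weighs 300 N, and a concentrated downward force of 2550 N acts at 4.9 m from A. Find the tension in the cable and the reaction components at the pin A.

ΣM about A: T·sin31°·6.3 − 300·3.15 − 2550·4.9 = 0 → T = 13440/(6.3·0.515038) = 4142.09 ≈ 4142 N.
ΣF_x = 0: A_x − T·cos31° = 0 → A_x = 4142.09 × 0.857167 = 3550 N.
ΣF_y = 0: A_y + T·sin31° − 300 − 2550 = 0 → A_y = 2850 − 4142.09 × 0.515038 = 716.7 N.

T = 4142 N, A_x = 3550 N, A_y = 716.7 N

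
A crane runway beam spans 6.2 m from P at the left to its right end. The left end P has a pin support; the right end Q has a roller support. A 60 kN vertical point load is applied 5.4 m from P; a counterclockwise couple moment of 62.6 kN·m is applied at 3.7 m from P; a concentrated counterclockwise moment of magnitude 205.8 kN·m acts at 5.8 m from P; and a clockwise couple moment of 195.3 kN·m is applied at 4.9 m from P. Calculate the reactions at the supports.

P_x = 0, P_y = 19.53 kN, Q_y = 40.47 kN

ΣM about P: Q_y·6.2 − 60·5.4 + 62.6 + 205.8 − 195.3 = 0 → Q_y = 250.9/6.2 = 40.4677 ≈ 40.47 kN.
ΣF_y = 0: P_y + 40.4677 − 60 = 0 → P_y = 19.53 kN.
ΣF_x = 0: no horizontal applied forces, so P_x = 0.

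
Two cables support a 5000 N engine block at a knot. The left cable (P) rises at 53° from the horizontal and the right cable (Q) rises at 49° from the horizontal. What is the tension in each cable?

ΣF_x = 0: −T_P·cos53° + T_Q·cos49° = 0 → T_Q = 0.917318·T_P.
ΣF_y = 0: T_P·sin53° + T_Q·sin49° = 5000.
Substitute: T_P·(0.798636 + 0.917318·0.75471) = 5000 → T_P = 3353.58 ≈ 3354 N.
Then T_Q = 0.917318 × 3353.58 = 3076 N.

T_P = 3354 N, T_Q = 3076 N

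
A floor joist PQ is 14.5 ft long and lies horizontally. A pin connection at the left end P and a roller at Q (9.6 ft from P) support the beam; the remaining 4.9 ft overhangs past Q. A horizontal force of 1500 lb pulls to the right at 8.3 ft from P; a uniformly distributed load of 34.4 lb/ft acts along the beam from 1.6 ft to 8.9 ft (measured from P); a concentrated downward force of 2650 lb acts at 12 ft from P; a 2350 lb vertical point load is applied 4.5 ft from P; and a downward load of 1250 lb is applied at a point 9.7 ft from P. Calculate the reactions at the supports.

Resultant of the distributed load: 34.4 × 7.3 = 251.12 lb at 5.25 ft from P.
Moments about P: Q_y·9.6 − (34.4·7.3)·5.25 − 2650·12 − 2350·4.5 − 1250·9.7 = 0 → Q_y = 55818.38/9.6 = 5814.41 ≈ 5814 lb.
ΣF_y = 0: P_y + 5814.41 − 34.4·7.3 − 2650 − 2350 − 1250 = 0 → P_y = 686.7 lb.
ΣF_x = 0: P_x + 1500 = 0 → P_x = -1500 lb.

P_x = -1500 lb, P_y = 686.7 lb, Q_y = 5814 lb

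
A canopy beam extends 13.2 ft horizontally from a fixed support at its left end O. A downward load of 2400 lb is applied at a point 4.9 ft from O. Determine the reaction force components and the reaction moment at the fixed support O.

O_x = 0, O_y = 2400 lb, M_O = 11760 lb·ft

ΣF_x = 0: O_x = 0.
ΣF_y = 0: O_y − 2400 = 0 → O_y = 2400 lb.
ΣM about O: M_O − 2400·4.9 = 0 → M_O = 11760 lb·ft.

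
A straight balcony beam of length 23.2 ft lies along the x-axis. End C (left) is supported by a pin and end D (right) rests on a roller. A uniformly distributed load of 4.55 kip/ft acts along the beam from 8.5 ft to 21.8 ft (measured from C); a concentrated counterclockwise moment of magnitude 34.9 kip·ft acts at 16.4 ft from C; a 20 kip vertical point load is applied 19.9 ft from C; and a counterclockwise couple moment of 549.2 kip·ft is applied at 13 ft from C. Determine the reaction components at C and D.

Resultant of the distributed load: 4.55 × 13.3 = 60.515 kip at 15.15 ft from C.
Moments about C: D_y·23.2 − (4.55·13.3)·15.15 + 34.9 − 20·19.9 + 549.2 = 0 → D_y = 730.70225/23.2 = 31.4958 ≈ 31.50 kip.
ΣF_y = 0: C_y + 31.4958 − 4.55·13.3 − 20 = 0 → C_y = 49.02 kip.
ΣF_x = 0: no horizontal applied forces, so C_x = 0.

C_x = 0, C_y = 49.02 kip, D_y = 31.50 kip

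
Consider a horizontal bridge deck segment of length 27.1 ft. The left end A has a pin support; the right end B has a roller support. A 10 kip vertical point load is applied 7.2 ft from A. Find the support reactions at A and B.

Taking moments about A: B_y·27.1 − 10·7.2 = 0 → B_y = 72/27.1 = 2.65683 ≈ 2.657 kip.
ΣF_y = 0: A_y + 2.65683 − 10 = 0 → A_y = 7.343 kip.
ΣF_x = 0: no horizontal applied forces, so A_x = 0.

A_x = 0, A_y = 7.343 kip, B_y = 2.657 kip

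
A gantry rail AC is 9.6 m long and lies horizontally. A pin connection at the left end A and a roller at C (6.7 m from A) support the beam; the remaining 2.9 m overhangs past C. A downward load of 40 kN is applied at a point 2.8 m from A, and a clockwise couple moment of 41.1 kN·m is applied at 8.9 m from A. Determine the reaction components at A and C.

A_x = 0, A_y = 17.15 kN, C_y = 22.85 kN

ΣM about A: C_y·6.7 − 40·2.8 − 41.1 = 0 → C_y = 153.1/6.7 = 22.8507 ≈ 22.85 kN.
ΣF_y = 0: A_y + 22.8507 − 40 = 0 → A_y = 17.15 kN.
ΣF_x = 0: no horizontal applied forces, so A_x = 0.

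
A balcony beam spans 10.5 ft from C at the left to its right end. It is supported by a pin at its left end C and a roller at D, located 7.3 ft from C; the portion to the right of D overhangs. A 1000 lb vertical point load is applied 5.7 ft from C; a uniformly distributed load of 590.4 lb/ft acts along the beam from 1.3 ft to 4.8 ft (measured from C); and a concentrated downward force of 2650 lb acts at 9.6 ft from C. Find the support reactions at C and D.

Resultant of the distributed load: 590.4 × 3.5 = 2066.4 lb at 3.05 ft from C.
Taking moments about C: D_y·7.3 − 1000·5.7 − (590.4·3.5)·3.05 − 2650·9.6 = 0 → D_y = 37442.52/7.3 = 5129.11 ≈ 5129 lb.
ΣF_y = 0: C_y + 5129.11 − 1000 − 590.4·3.5 − 2650 = 0 → C_y = 587.3 lb.
ΣF_x = 0: no horizontal applied forces, so C_x = 0.

C_x = 0, C_y = 587.3 lb, D_y = 5129 lb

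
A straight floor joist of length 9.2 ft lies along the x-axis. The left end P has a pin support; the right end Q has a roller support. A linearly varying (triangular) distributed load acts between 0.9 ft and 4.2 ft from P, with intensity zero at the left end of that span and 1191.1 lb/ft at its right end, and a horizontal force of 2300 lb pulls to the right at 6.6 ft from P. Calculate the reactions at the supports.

P_x = -2300 lb, P_y = 1303 lb, Q_y = 662.2 lb

Resultant of the triangular load: ½ × 1191.1 × 3.3 = 1965.315 lb, acting at 3.1 ft from P (one-third of the span from the peak).
Taking moments about P: Q_y·9.2 − (½·1191.1·3.3)·3.1 = 0 → Q_y = 6092.4765/9.2 = 662.226 ≈ 662.2 lb.
ΣF_y = 0: P_y + 662.226 − ½·1191.1·3.3 = 0 → P_y = 1303 lb.
ΣF_x = 0: P_x + 2300 = 0 → P_x = -2300 lb.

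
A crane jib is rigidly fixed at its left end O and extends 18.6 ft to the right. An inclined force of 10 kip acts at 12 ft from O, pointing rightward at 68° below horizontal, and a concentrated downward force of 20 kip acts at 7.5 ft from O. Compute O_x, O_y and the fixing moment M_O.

ΣF_x = 0: O_x + 10·cos68° = 0 → O_x = -3.746 kip.
ΣF_y = 0: O_y − 10·sin68° − 20 = 0 → O_y = 29.27 kip.
ΣM about O: M_O − 10·sin68°·12 − 20·7.5 = 0 → M_O = 261.3 kip·ft.

O_x = -3.746 kip, O_y = 29.27 kip, M_O = 261.3 kip·ft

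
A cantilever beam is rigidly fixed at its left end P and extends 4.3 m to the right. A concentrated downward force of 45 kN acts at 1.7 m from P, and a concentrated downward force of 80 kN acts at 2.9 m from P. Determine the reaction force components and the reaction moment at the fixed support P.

P_x = 0, P_y = 125.0 kN, M_P = 308.5 kN·m

ΣF_x = 0: P_x = 0.
ΣF_y = 0: P_y − 45 − 80 = 0 → P_y = 125.0 kN.
ΣM about P: M_P − 45·1.7 − 80·2.9 = 0 → M_P = 308.5 kN·m.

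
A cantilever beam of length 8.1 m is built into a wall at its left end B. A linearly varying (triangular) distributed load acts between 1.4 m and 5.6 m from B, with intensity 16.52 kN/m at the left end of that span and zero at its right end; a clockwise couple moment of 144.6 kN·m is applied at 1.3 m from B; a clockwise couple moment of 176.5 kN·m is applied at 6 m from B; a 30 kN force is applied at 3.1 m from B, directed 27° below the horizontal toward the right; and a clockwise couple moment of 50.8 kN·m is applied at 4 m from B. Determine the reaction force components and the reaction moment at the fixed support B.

Resultant of the triangular load: ½ × 16.52 × 4.2 = 34.692 kN, acting at 2.8 m from B (one-third of the span from the peak).
ΣF_x = 0: B_x + 30·cos27° = 0 → B_x = -26.73 kN.
ΣF_y = 0: B_y − ½·16.52·4.2 − 30·sin27° = 0 → B_y = 48.31 kN.
ΣM about B: M_B − (½·16.52·4.2)·2.8 − 144.6 − 176.5 − 30·sin27°·3.1 − 50.8 = 0 → M_B = 511.3 kN·m.

B_x = -26.73 kN, B_y = 48.31 kN, M_B = 511.3 kN·m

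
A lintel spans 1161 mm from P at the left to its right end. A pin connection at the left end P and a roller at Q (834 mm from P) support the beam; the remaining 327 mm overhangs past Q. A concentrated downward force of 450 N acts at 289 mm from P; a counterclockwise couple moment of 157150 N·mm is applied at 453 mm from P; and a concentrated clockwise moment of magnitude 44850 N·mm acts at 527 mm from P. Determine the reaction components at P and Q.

P_x = 0, P_y = 428.7 N, Q_y = 21.28 N

Moments about P: Q_y·834 − 450·289 + 157150 − 44850 = 0 → Q_y = 17750/834 = 21.283 ≈ 21.28 N.
ΣF_y = 0: P_y + 21.283 − 450 = 0 → P_y = 428.7 N.
ΣF_x = 0: no horizontal applied forces, so P_x = 0.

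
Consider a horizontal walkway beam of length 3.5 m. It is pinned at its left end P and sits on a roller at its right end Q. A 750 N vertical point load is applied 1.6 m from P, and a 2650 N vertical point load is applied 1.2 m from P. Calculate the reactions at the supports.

ΣM about P: Q_y·3.5 − 750·1.6 − 2650·1.2 = 0 → Q_y = 4380/3.5 = 1251.43 ≈ 1251 N.
ΣF_y = 0: P_y + 1251.43 − 750 − 2650 = 0 → P_y = 2149 N.
ΣF_x = 0: no horizontal applied forces, so P_x = 0.

P_x = 0, P_y = 2149 N, Q_y = 1251 N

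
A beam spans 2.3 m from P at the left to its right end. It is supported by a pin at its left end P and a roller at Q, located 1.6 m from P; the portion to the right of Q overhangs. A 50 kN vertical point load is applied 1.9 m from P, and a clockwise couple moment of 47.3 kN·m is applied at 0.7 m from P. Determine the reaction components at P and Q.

ΣM about P: Q_y·1.6 − 50·1.9 − 47.3 = 0 → Q_y = 142.3/1.6 = 88.9375 ≈ 88.94 kN.
ΣF_y = 0: P_y + 88.9375 − 50 = 0 → P_y = -38.94 kN.
ΣF_x = 0: no horizontal applied forces, so P_x = 0.

P_x = 0, P_y = -38.94 kN, Q_y = 88.94 kN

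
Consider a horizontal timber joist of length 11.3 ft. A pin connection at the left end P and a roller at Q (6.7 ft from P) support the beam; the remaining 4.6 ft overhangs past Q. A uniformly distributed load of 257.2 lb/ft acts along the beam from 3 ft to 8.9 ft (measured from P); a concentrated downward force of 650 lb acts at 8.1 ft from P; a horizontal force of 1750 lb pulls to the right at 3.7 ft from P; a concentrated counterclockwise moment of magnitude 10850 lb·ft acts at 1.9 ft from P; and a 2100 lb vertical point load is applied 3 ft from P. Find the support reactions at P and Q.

P_x = -1750 lb, P_y = 2813 lb, Q_y = 1454 lb

Resultant of the distributed load: 257.2 × 5.9 = 1517.48 lb at 5.95 ft from P.
Taking moments about P: Q_y·6.7 − (257.2·5.9)·5.95 − 650·8.1 + 10850 − 2100·3 = 0 → Q_y = 9744.006/6.7 = 1454.33 ≈ 1454 lb.
ΣF_y = 0: P_y + 1454.33 − 257.2·5.9 − 650 − 2100 = 0 → P_y = 2813 lb.
ΣF_x = 0: P_x + 1750 = 0 → P_x = -1750 lb.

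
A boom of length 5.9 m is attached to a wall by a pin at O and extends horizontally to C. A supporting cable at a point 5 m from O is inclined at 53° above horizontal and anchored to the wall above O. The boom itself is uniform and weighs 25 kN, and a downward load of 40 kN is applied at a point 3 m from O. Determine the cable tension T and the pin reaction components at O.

T = 48.52 kN, O_x = 29.20 kN, O_y = 26.25 kN

ΣM about O: T·sin53°·5 − 25·2.95 − 40·3 = 0 → T = 193.75/(5·0.798636) = 48.5202 ≈ 48.52 kN.
ΣF_x = 0: O_x − T·cos53° = 0 → O_x = 48.5202 × 0.601815 = 29.20 kN.
ΣF_y = 0: O_y + T·sin53° − 25 − 40 = 0 → O_y = 65 − 48.5202 × 0.798636 = 26.25 kN.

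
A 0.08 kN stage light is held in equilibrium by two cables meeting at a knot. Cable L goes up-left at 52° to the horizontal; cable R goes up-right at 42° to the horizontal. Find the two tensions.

T_L = 0.05960 kN, T_R = 0.04937 kN

ΣF_x = 0: −T_L·cos52° + T_R·cos42° = 0 → T_R = 0.828454·T_L.
ΣF_y = 0: T_L·sin52° + T_R·sin42° = 0.08.
Substitute: T_L·(0.788011 + 0.828454·0.669131) = 0.08 → T_L = 0.0595967 ≈ 0.05960 kN.
Then T_R = 0.828454 × 0.0595967 = 0.04937 kN.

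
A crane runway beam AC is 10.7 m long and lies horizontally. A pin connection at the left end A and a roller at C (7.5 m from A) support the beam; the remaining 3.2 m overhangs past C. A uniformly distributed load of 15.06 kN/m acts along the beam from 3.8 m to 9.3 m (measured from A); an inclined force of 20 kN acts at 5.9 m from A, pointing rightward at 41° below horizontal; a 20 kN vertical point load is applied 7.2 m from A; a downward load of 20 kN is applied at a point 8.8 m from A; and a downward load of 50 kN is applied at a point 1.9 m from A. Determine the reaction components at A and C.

A_x = -15.09 kN, A_y = 47.96 kN, C_y = 138.0 kN

Resultant of the distributed load: 15.06 × 5.5 = 82.83 kN at 6.55 m from A.
ΣM about A: C_y·7.5 − (15.06·5.5)·6.55 − 20·sin41°·5.9 − 20·7.2 − 20·8.8 − 50·1.9 = 0 → C_y = 1034.95/7.5 = 137.993 ≈ 138.0 kN.
ΣF_y = 0: A_y + 137.993 − 15.06·5.5 − 20·sin41° − 20 − 20 − 50 = 0 → A_y = 47.96 kN.
ΣF_x = 0: A_x + 20·cos41° = 0 → A_x = -15.09 kN.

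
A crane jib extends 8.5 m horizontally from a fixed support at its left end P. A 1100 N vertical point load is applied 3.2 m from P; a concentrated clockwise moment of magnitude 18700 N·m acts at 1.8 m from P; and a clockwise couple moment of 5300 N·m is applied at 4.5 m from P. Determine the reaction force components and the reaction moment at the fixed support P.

P_x = 0, P_y = 1100 N, M_P = 27520 N·m

ΣF_x = 0: P_x = 0.
ΣF_y = 0: P_y − 1100 = 0 → P_y = 1100 N.
ΣM about P: M_P − 1100·3.2 − 18700 − 5300 = 0 → M_P = 27520 N·m.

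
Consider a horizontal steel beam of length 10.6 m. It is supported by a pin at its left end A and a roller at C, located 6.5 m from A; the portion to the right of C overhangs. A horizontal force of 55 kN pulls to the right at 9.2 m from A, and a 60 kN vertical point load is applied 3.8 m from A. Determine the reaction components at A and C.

A_x = -55.00 kN, A_y = 24.92 kN, C_y = 35.08 kN

Moments about A: C_y·6.5 − 60·3.8 = 0 → C_y = 228/6.5 = 35.0769 ≈ 35.08 kN.
ΣF_y = 0: A_y + 35.0769 − 60 = 0 → A_y = 24.92 kN.
ΣF_x = 0: A_x + 55 = 0 → A_x = -55.00 kN.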